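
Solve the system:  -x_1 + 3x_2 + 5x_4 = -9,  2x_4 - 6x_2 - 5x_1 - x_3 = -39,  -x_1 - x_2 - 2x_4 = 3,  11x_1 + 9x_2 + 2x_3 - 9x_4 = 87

infinitely many solutions

Row-reduce:
R1 ← R1 / (-1).
R2 ← R2 + 5·R1.
R3 ← R3 + 1·R1.
R4 ← R4 − 11·R1.
R2 ← R2 / (-21).
R1 ← R1 + 3·R2.
R3 ← R3 + 4·R2.
R4 ← R4 − 42·R2.
R3 ← R3 / (4/21).
R1 ← R1 − 1/7·R3.
R2 ← R2 − 1/21·R3.
Rank is 3 with 4 unknowns, leaving x_4 free.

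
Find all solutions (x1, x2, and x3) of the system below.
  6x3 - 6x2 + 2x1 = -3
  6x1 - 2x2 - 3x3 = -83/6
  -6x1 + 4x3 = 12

Row-reduce the augmented matrix:
R1 ← R1 / (2).
R2 ← R2 − 6·R1.
R3 ← R3 + 6·R1.
R2 ← R2 / (16).
R1 ← R1 + 3·R2.
R3 ← R3 + 18·R2.
R3 ← R3 / (-13/8).
R1 ← R1 + 15/16·R3.
R2 ← R2 + 21/16·R3.
Reading off the reduced rows gives x1 = -1, x2 = 5/3, x3 = 3/2.

x1 = -1, x2 = 5/3, x3 = 3/2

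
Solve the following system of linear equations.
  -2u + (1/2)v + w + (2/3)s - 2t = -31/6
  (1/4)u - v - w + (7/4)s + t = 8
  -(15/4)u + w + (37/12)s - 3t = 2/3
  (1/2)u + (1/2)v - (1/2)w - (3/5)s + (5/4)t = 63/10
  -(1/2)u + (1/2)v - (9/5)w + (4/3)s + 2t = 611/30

no solution

Row-reduce:
R1 ← R1 / (-2).
R2 ← R2 − 1/4·R1.
R3 ← R3 + 15/4·R1.
R4 ← R4 − 1/2·R1.
R5 ← R5 + 1/2·R1.
R2 ← R2 / (-15/16).
R1 ← R1 + 1/4·R2.
R3 ← R3 + 15/16·R2.
R4 ← R4 − 5/8·R2.
R5 ← R5 − 3/8·R2.
Swap R3 and R4.
R3 ← R3 / (-5/6).
R1 ← R1 + 4/15·R3.
R2 ← R2 − 14/15·R3.
R5 ← R5 + 12/5·R3.
Swap R4 and R5.
R4 ← R4 / (-93/250).
R1 ← R1 + 403/375·R4.
R2 ← R2 + 134/125·R4.
R3 ← R3 + 71/75·R4.
Row 5 reduces to 0 = 3, a contradiction. The system is inconsistent.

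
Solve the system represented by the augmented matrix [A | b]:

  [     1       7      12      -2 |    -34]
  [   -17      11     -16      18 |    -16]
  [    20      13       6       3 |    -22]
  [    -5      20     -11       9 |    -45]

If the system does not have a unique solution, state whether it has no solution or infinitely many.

Row-reduce the augmented matrix:
R2 ← R2 + 17·R1.
R3 ← R3 − 20·R1.
R4 ← R4 + 5·R1.
R2 ← R2 / (130).
R1 ← R1 − 7·R2.
R3 ← R3 + 127·R2.
R4 ← R4 − 55·R2.
R3 ← R3 / (-3272/65).
R1 ← R1 − 122/65·R3.
R2 ← R2 − 94/65·R3.
R4 ← R4 + 397/13·R3.
R4 ← R4 / (-35451/3272).
R1 ← R1 + 193/1636·R4.
R2 ← R2 − 1085/1636·R4.
R3 ← R3 + 1779/3272·R4.
Reading off the reduced rows gives x_1 = 1, x_2 = -3, x_3 = -1, x_4 = 1.

x_1 = 1, x_2 = -3, x_3 = -1, x_4 = 1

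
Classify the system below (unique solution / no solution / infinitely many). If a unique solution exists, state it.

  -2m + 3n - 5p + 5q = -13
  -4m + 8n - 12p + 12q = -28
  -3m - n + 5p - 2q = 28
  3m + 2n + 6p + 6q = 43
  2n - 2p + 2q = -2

Row-reduce the augmented matrix:
R1 ← R1 / (-2).
R2 ← R2 + 4·R1.
R3 ← R3 + 3·R1.
R4 ← R4 − 3·R1.
R2 ← R2 / (2).
R1 ← R1 + 3/2·R2.
R3 ← R3 + 11/2·R2.
R4 ← R4 − 13/2·R2.
R5 ← R5 − 2·R2.
R3 ← R3 / (7).
R1 ← R1 − 1·R3.
R2 ← R2 + 1·R3.
R4 ← R4 − 5·R3.
R4 ← R4 / (69/7).
R1 ← R1 + 3/7·R4.
R2 ← R2 − 3/7·R4.
R3 ← R3 + 4/7·R4.
R5 reduces to 0 = 0, so the extra equation is consistent.
Reading off the reduced rows gives m = -1, n = 5, p = 6, q = 0.

m = -1, n = 5, p = 6, q = 0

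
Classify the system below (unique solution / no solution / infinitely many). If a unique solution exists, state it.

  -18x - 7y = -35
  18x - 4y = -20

x = 0, y = 5

Row-reduce the augmented matrix:
R1 ← R1 / (-18).
R2 ← R2 − 18·R1.
R2 ← R2 / (-11).
R1 ← R1 − 7/18·R2.
Reading off the reduced rows gives x = 0, y = 5.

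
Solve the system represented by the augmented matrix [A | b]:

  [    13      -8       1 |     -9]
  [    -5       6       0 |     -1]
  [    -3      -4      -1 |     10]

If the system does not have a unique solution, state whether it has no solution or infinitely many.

Row-reduce:
R1 ← R1 / (13).
R2 ← R2 + 5·R1.
R3 ← R3 + 3·R1.
R2 ← R2 / (38/13).
R1 ← R1 + 8/13·R2.
R3 ← R3 + 76/13·R2.
Row 3 reduces to 0 = -1, a contradiction. The system is inconsistent.

no solution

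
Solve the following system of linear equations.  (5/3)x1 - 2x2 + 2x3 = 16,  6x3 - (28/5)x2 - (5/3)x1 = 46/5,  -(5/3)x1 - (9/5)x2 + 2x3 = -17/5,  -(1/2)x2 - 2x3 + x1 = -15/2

x1 = 6, x2 = 3, x3 = 6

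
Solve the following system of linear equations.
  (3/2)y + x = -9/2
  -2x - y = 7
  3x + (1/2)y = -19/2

x = -3, y = -1

Row-reduce the augmented matrix:
R2 ← R2 + 2·R1.
R3 ← R3 − 3·R1.
R2 ← R2 / (2).
R1 ← R1 − 3/2·R2.
R3 ← R3 + 4·R2.
R3 reduces to 0 = 0, so the extra equation is consistent.
Reading off the reduced rows gives x = -3, y = -1.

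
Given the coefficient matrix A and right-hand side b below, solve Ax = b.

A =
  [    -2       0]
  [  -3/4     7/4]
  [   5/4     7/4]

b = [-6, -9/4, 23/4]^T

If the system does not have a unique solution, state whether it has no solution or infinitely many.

no solution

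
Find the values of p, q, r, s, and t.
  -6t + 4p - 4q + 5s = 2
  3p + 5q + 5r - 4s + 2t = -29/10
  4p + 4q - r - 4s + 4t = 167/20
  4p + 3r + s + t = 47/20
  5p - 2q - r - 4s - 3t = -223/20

p = 1, q = 9/4, r = -7/4, s = 13/5, t = 1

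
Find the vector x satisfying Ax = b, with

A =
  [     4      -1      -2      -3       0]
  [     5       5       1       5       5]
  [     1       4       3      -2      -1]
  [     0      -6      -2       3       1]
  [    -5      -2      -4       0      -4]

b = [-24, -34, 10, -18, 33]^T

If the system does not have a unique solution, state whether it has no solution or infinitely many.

Row-reduce the augmented matrix:
R1 ← R1 / (4).
R2 ← R2 − 5·R1.
R3 ← R3 − 1·R1.
R5 ← R5 + 5·R1.
R2 ← R2 / (25/4).
R1 ← R1 + 1/4·R2.
R3 ← R3 − 17/4·R2.
R4 ← R4 + 6·R2.
R5 ← R5 + 13/4·R2.
R3 ← R3 / (28/25).
R1 ← R1 + 9/25·R3.
R2 ← R2 − 14/25·R3.
R4 ← R4 − 34/25·R3.
R5 ← R5 + 117/25·R3.
R4 ← R4 / (141/7).
R1 ← R1 + 19/7·R4.
R2 ← R2 − 5·R4.
R3 ← R3 + 45/7·R4.
R5 ← R5 + 205/7·R4.
R5 ← R5 / (-337/94).
R1 ← R1 − 27/94·R5.
R2 ← R2 − 11/47·R5.
R3 ← R3 + 35/94·R5.
R4 ← R4 − 26/47·R5.
Reading off the reduced rows gives x_1 = -5, x_2 = 2, x_3 = 1, x_4 = 0, x_5 = -4.

x_1 = -5, x_2 = 2, x_3 = 1, x_4 = 0, x_5 = -4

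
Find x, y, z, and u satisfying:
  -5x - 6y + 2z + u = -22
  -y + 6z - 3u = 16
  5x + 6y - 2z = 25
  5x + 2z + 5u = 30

Row-reduce the augmented matrix:
R1 ← R1 / (-5).
R3 ← R3 − 5·R1.
R4 ← R4 − 5·R1.
R2 ← R2 / (-1).
R1 ← R1 − 6/5·R2.
R4 ← R4 + 6·R2.
Swap R3 and R4.
R3 ← R3 / (-32).
R1 ← R1 − 34/5·R3.
R2 ← R2 + 6·R3.
R1 ← R1 − 13/10·R4.
R2 ← R2 + 3/2·R4.
R3 ← R3 + 3/4·R4.
Reading off the reduced rows gives x = 1, y = 5, z = 5, u = 3.

x = 1, y = 5, z = 5, u = 3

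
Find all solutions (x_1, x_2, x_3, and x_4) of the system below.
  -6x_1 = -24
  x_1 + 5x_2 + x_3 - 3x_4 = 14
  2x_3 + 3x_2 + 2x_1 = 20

infinitely many solutions

Row-reduce:
R1 ← R1 / (-6).
R2 ← R2 − 1·R1.
R3 ← R3 − 2·R1.
R2 ← R2 / (5).
R3 ← R3 − 3·R2.
R3 ← R3 / (7/5).
R2 ← R2 − 1/5·R3.
Rank is 3 with 4 unknowns, leaving x_4 free.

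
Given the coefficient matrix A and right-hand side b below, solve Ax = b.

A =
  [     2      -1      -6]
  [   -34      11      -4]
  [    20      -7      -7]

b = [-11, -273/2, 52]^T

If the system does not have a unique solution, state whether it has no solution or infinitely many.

no solution

Row-reduce:
R1 ← R1 / (2).
R2 ← R2 + 34·R1.
R3 ← R3 − 20·R1.
R2 ← R2 / (-6).
R1 ← R1 + 1/2·R2.
R3 ← R3 − 3·R2.
Row 3 reduces to 0 = 1/4, a contradiction. The system is inconsistent.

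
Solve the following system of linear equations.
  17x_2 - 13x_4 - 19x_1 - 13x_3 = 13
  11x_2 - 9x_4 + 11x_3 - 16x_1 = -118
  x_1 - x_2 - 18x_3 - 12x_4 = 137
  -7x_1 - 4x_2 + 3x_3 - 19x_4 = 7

Row-reduce the augmented matrix:
R1 ← R1 / (-19).
R2 ← R2 + 16·R1.
R3 ← R3 − 1·R1.
R4 ← R4 + 7·R1.
R2 ← R2 / (-63/19).
R1 ← R1 + 17/19·R2.
R3 ← R3 + 2/19·R2.
R4 ← R4 + 195/19·R2.
R3 ← R3 / (-407/21).
R1 ← R1 + 110/21·R3.
R2 ← R2 + 139/21·R3.
R4 ← R4 + 421/7·R3.
R4 ← R4 / (2144/111).
R1 ← R1 − 400/111·R4.
R2 ← R2 − 418/111·R4.
R3 ← R3 − 73/111·R4.
Reading off the reduced rows gives x_1 = 3, x_2 = -2, x_3 = -6, x_4 = -2.

x_1 = 3, x_2 = -2, x_3 = -6, x_4 = -2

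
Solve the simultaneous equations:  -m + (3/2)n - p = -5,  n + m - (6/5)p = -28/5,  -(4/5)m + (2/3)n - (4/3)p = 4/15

m = -2, n = -6, p = -2

Row-reduce the augmented matrix:
R1 ← R1 / (-1).
R2 ← R2 − 1·R1.
R3 ← R3 + 4/5·R1.
R2 ← R2 / (5/2).
R1 ← R1 + 3/2·R2.
R3 ← R3 + 8/15·R2.
R3 ← R3 / (-376/375).
R1 ← R1 + 8/25·R3.
R2 ← R2 + 22/25·R3.
Reading off the reduced rows gives m = -2, n = -6, p = -2.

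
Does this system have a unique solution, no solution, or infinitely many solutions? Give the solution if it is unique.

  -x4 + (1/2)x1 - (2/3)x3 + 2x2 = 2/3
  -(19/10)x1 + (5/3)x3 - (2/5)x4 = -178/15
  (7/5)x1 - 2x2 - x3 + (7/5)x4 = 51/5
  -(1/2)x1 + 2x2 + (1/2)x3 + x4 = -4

Row-reduce:
R1 ← R1 / (1/2).
R2 ← R2 + 19/10·R1.
R3 ← R3 − 7/5·R1.
R4 ← R4 + 1/2·R1.
R2 ← R2 / (38/5).
R1 ← R1 − 4·R2.
R3 ← R3 + 38/5·R2.
R4 ← R4 − 4·R2.
Swap R3 and R4.
R3 ← R3 / (11/38).
R1 ← R1 + 50/57·R3.
R2 ← R2 + 13/114·R3.
Row 4 reduces to 0 = -1, a contradiction. The system is inconsistent.

no solution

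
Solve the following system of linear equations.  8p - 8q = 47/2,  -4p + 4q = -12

no solution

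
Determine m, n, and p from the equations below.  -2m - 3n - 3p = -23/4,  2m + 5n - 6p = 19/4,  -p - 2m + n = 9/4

m = -1/2, n = 7/4, p = 1/2

Row-reduce the augmented matrix:
R1 ← R1 / (-2).
R2 ← R2 − 2·R1.
R3 ← R3 + 2·R1.
R2 ← R2 / (2).
R1 ← R1 − 3/2·R2.
R3 ← R3 − 4·R2.
R3 ← R3 / (20).
R1 ← R1 − 33/4·R3.
R2 ← R2 + 9/2·R3.
Reading off the reduced rows gives m = -1/2, n = 7/4, p = 1/2.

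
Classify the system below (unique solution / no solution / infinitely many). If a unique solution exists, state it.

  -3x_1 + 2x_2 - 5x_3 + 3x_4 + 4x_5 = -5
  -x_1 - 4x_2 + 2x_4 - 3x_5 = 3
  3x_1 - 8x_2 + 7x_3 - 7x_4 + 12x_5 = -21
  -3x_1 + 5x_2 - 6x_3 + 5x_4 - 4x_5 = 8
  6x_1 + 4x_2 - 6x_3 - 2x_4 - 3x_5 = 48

infinitely many solutions

Row-reduce:
R1 ← R1 / (-3).
R2 ← R2 + 1·R1.
R3 ← R3 − 3·R1.
R4 ← R4 + 3·R1.
R5 ← R5 − 6·R1.
R2 ← R2 / (-14/3).
R1 ← R1 + 2/3·R2.
R3 ← R3 + 6·R2.
R4 ← R4 − 3·R2.
R5 ← R5 − 8·R2.
R3 ← R3 / (-1/7).
R1 ← R1 − 10/7·R3.
R2 ← R2 + 5/14·R3.
R4 ← R4 − 1/14·R3.
R5 ← R5 + 92/7·R3.
Swap R4 and R5.
R4 ← R4 / (492).
R1 ← R1 + 54·R4.
R2 ← R2 − 13·R4.
R3 ← R3 − 37·R4.
Rank is 4 with 5 unknowns, leaving x_5 free.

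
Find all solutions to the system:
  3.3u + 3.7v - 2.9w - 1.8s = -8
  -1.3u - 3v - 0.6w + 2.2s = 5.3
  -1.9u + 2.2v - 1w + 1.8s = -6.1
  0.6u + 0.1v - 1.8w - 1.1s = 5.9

u = -3, v = -3, w = -2, s = -4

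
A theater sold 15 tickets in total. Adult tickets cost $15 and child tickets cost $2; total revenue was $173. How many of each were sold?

adult tickets: 11, child tickets: 4

Let a = adult tickets, c = child tickets.
  a + c = 15
  2c + 15a = 173
Row-reduce the augmented matrix:
R2 ← R2 − 15·R1.
R2 ← R2 / (-13).
R1 ← R1 − 1·R2.
Reading off the reduced rows gives a = 11, c = 4.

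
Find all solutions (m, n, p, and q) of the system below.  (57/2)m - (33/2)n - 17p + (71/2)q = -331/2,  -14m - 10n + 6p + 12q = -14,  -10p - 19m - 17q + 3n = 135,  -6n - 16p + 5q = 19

no solution

Row-reduce:
R1 ← R1 / (57/2).
R2 ← R2 + 14·R1.
R3 ← R3 + 19·R1.
R2 ← R2 / (-344/19).
R1 ← R1 + 11/19·R2.
R3 ← R3 + 8·R2.
R4 ← R4 + 6·R2.
R3 ← R3 / (-2618/129).
R1 ← R1 + 269/516·R3.
R2 ← R2 − 67/516·R3.
R4 ← R4 + 1309/86·R3.
Row 4 reduces to 0 = 1/2, a contradiction. The system is inconsistent.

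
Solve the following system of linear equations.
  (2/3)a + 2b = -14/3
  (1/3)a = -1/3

a = -1, b = -2

Row-reduce the augmented matrix:
R1 ← R1 / (2/3).
R2 ← R2 − 1/3·R1.
R2 ← R2 / (-1).
R1 ← R1 − 3·R2.
Reading off the reduced rows gives a = -1, b = -2.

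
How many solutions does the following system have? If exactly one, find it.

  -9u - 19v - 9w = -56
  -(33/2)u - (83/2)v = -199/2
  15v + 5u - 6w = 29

Row-reduce:
R1 ← R1 / (-9).
R2 ← R2 + 33/2·R1.
R3 ← R3 − 5·R1.
R2 ← R2 / (-20/3).
R1 ← R1 − 19/9·R2.
R3 ← R3 − 40/9·R2.
Rank is 2 with 3 unknowns, leaving w free.

infinitely many solutions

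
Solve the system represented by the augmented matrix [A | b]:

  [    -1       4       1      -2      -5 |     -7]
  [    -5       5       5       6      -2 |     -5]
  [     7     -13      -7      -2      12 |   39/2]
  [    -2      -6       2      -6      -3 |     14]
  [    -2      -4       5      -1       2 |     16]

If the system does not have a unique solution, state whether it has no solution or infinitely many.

Row-reduce:
R1 ← R1 / (-1).
R2 ← R2 + 5·R1.
R3 ← R3 − 7·R1.
R4 ← R4 + 2·R1.
R5 ← R5 + 2·R1.
R2 ← R2 / (-15).
R1 ← R1 + 4·R2.
R3 ← R3 − 15·R2.
R4 ← R4 + 14·R2.
R5 ← R5 + 12·R2.
Swap R3 and R5.
R3 ← R3 / (3).
R1 ← R1 + 1·R3.
R4 ← R4 / (-254/15).
R1 ← R1 + 83/15·R4.
R2 ← R2 + 16/15·R4.
R3 ← R3 + 49/15·R4.
Row 5 reduces to 0 = 1/2, a contradiction. The system is inconsistent.

no solution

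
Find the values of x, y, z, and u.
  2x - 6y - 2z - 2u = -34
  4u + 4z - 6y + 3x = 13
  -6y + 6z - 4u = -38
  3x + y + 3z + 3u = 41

Row-reduce the augmented matrix:
R1 ← R1 / (2).
R2 ← R2 − 3·R1.
R4 ← R4 − 3·R1.
R2 ← R2 / (3).
R1 ← R1 + 3·R2.
R3 ← R3 + 6·R2.
R4 ← R4 − 10·R2.
R3 ← R3 / (20).
R1 ← R1 − 6·R3.
R2 ← R2 − 7/3·R3.
R4 ← R4 + 52/3·R3.
R4 ← R4 / (-26/3).
R1 ← R1 − 3·R4.
R2 ← R2 − 7/6·R4.
R3 ← R3 − 1/2·R4.
Reading off the reduced rows gives x = 5, y = 5, z = 2, u = 5.

x = 5, y = 5, z = 2, u = 5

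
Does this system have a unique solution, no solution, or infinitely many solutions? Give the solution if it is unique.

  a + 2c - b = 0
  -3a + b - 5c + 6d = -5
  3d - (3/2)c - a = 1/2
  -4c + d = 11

Row-reduce:
R2 ← R2 + 3·R1.
R3 ← R3 + 1·R1.
R2 ← R2 / (-2).
R1 ← R1 + 1·R2.
R3 ← R3 + 1·R2.
Swap R3 and R4.
R3 ← R3 / (-4).
R1 ← R1 − 3/2·R3.
R2 ← R2 + 1/2·R3.
Row 4 reduces to 0 = 3, a contradiction. The system is inconsistent.

no solution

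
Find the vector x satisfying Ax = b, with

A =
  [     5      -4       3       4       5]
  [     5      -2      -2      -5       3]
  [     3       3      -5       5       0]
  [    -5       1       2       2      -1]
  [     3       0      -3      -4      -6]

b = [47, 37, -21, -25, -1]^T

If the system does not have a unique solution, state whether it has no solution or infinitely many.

Row-reduce the augmented matrix:
R1 ← R1 / (5).
R2 ← R2 − 5·R1.
R3 ← R3 − 3·R1.
R4 ← R4 + 5·R1.
R5 ← R5 − 3·R1.
R2 ← R2 / (2).
R1 ← R1 + 4/5·R2.
R3 ← R3 − 27/5·R2.
R4 ← R4 + 3·R2.
R5 ← R5 − 12/5·R2.
R3 ← R3 / (67/10).
R1 ← R1 + 7/5·R3.
R2 ← R2 + 5/2·R3.
R4 ← R4 + 5/2·R3.
R5 ← R5 − 6/5·R3.
R4 ← R4 / (170/67).
R1 ← R1 − 189/67·R4.
R2 ← R2 − 371/67·R4.
R3 ← R3 − 269/67·R4.
R5 ← R5 + 28/67·R4.
R5 ← R5 / (-571/85).
R1 ← R1 + 239/170·R5.
R2 ← R2 + 721/170·R5.
R3 ← R3 + 449/170·R5.
R4 ← R4 − 127/170·R5.
Reading off the reduced rows gives x_1 = 5, x_2 = -2, x_3 = 4, x_4 = -2, x_5 = 2.

x_1 = 5, x_2 = -2, x_3 = 4, x_4 = -2, x_5 = 2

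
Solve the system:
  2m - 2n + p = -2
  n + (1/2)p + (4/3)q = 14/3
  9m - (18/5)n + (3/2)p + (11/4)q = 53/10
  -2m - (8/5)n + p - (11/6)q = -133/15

no solution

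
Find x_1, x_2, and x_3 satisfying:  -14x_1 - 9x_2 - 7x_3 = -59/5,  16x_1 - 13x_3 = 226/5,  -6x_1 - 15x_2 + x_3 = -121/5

Row-reduce the augmented matrix:
R1 ← R1 / (-14).
R2 ← R2 − 16·R1.
R3 ← R3 + 6·R1.
R2 ← R2 / (-72/7).
R1 ← R1 − 9/14·R2.
R3 ← R3 + 78/7·R2.
R3 ← R3 / (107/4).
R1 ← R1 + 13/16·R3.
R2 ← R2 − 49/24·R3.
Reading off the reduced rows gives x_1 = 6/5, x_2 = 1, x_3 = -2.

x_1 = 6/5, x_2 = 1, x_3 = -2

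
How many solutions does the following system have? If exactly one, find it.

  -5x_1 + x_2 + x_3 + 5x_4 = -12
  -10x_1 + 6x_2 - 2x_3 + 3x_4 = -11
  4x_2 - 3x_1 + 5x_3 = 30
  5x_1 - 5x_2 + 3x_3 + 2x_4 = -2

no solution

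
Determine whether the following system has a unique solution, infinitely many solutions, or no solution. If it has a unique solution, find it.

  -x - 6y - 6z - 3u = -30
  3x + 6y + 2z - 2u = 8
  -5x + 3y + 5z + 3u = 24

Row-reduce:
R1 ← R1 / (-1).
R2 ← R2 − 3·R1.
R3 ← R3 + 5·R1.
R2 ← R2 / (-12).
R1 ← R1 − 6·R2.
R3 ← R3 − 33·R2.
R3 ← R3 / (-9).
R1 ← R1 + 2·R3.
R2 ← R2 − 4/3·R3.
Rank is 3 with 4 unknowns, leaving u free.

infinitely many solutions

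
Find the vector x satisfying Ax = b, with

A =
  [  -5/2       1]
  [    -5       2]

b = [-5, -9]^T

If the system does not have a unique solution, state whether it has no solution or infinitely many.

no solution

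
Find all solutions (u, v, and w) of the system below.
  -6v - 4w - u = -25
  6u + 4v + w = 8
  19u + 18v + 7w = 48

no solution

Row-reduce:
R1 ← R1 / (-1).
R2 ← R2 − 6·R1.
R3 ← R3 − 19·R1.
R2 ← R2 / (-32).
R1 ← R1 − 6·R2.
R3 ← R3 + 96·R2.
Row 3 reduces to 0 = -1, a contradiction. The system is inconsistent.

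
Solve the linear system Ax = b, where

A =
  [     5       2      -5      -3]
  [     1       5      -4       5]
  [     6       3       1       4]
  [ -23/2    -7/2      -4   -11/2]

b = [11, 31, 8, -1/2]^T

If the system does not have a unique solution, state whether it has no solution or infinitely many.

infinitely many solutions

Row-reduce:
R1 ← R1 / (5).
R2 ← R2 − 1·R1.
R3 ← R3 − 6·R1.
R4 ← R4 + 23/2·R1.
R2 ← R2 / (23/5).
R1 ← R1 − 2/5·R2.
R3 ← R3 − 3/5·R2.
R4 ← R4 − 11/10·R2.
R3 ← R3 / (170/23).
R1 ← R1 + 17/23·R3.
R2 ← R2 + 15/23·R3.
R4 ← R4 + 340/23·R3.
Rank is 3 with 4 unknowns, leaving x_4 free.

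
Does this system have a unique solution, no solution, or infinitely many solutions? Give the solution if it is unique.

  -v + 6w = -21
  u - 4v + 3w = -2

infinitely many solutions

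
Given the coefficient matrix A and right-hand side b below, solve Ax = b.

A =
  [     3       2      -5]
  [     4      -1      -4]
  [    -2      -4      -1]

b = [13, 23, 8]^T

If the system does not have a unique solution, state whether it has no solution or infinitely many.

x_1 = 3, x_2 = -3, x_3 = -2

Row-reduce the augmented matrix:
R1 ← R1 / (3).
R2 ← R2 − 4·R1.
R3 ← R3 + 2·R1.
R2 ← R2 / (-11/3).
R1 ← R1 − 2/3·R2.
R3 ← R3 + 8/3·R2.
R3 ← R3 / (-69/11).
R1 ← R1 + 13/11·R3.
R2 ← R2 + 8/11·R3.
Reading off the reduced rows gives x_1 = 3, x_2 = -3, x_3 = -2.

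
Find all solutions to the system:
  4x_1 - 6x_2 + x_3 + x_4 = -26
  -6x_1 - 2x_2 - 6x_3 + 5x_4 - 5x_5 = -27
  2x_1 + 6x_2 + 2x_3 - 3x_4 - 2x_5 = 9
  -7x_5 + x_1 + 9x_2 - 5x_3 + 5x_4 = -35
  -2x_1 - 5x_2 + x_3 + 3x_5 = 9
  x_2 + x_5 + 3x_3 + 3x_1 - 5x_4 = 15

Row-reduce:
R1 ← R1 / (4).
R2 ← R2 + 6·R1.
R3 ← R3 − 2·R1.
R4 ← R4 − 1·R1.
R5 ← R5 + 2·R1.
R6 ← R6 − 3·R1.
R2 ← R2 / (-11).
R1 ← R1 + 3/2·R2.
R3 ← R3 − 9·R2.
R4 ← R4 − 21/2·R2.
R5 ← R5 + 8·R2.
R6 ← R6 − 11/2·R2.
R3 ← R3 / (-24/11).
R1 ← R1 − 19/22·R3.
R2 ← R2 − 9/22·R3.
R4 ← R4 + 105/11·R3.
R5 ← R5 − 105/22·R3.
R4 ← R4 / (3).
R1 ← R1 − 1/12·R4.
R2 ← R2 + 1/4·R4.
R3 ← R3 + 5/6·R4.
R5 ← R5 + 1/4·R4.
R6 ← R6 + 5/2·R4.
R5 ← R5 / (-523/96).
R1 ← R1 + 617/288·R5.
R2 ← R2 − 53/96·R5.
R3 ← R3 − 997/144·R5.
R4 ← R4 − 119/24·R5.
R6 ← R6 − 523/48·R5.
Row 6 reduces to 0 = -2, a contradiction. The system is inconsistent.

no solution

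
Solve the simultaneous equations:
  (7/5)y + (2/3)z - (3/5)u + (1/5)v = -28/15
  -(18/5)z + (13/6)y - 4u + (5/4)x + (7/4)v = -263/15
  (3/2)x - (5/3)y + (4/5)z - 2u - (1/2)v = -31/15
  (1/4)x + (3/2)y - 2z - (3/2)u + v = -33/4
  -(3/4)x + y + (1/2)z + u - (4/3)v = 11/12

Row-reduce:
Swap R1 and R2.
R1 ← R1 / (5/4).
R3 ← R3 − 3/2·R1.
R4 ← R4 − 1/4·R1.
R5 ← R5 + 3/4·R1.
R2 ← R2 / (7/5).
R1 ← R1 − 26/15·R2.
R3 ← R3 + 64/15·R2.
R4 ← R4 − 16/15·R2.
R5 ← R5 − 23/10·R2.
R3 ← R3 / (11264/1575).
R1 ← R1 + 5836/1575·R3.
R2 ← R2 − 10/21·R3.
R4 ← R4 + 2816/1575·R3.
R5 ← R5 + 2893/1050·R3.
Swap R4 and R5.
R4 ← R4 / (-41/1024).
R1 ← R1 + 2751/1408·R4.
R2 ← R2 + 1389/2816·R4.
R3 ← R3 − 765/5632·R4.
Rank is 4 with 5 unknowns, leaving v free.

infinitely many solutions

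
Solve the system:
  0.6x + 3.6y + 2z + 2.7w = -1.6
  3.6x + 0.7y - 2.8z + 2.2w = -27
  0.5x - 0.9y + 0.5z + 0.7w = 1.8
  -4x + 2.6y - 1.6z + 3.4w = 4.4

x = -4, y = -2, z = 4, w = 0

Row-reduce the augmented matrix:
R1 ← R1 / (3/5).
R2 ← R2 − 18/5·R1.
R3 ← R3 − 1/2·R1.
R4 ← R4 + 4·R1.
R2 ← R2 / (-209/10).
R1 ← R1 − 6·R2.
R3 ← R3 + 39/10·R2.
R4 ← R4 − 133/5·R2.
R3 ← R3 / (10001/6270).
R1 ← R1 + 574/627·R3.
R2 ← R2 − 148/209·R3.
R4 ← R4 + 1172/165·R3.
R4 ← R4 / (415693/50005).
R1 ← R1 − 21815/20002·R4.
R2 ← R2 − 1982/10001·R4.
R3 ← R3 − 13323/20002·R4.
Reading off the reduced rows gives x = -4, y = -2, z = 4, w = 0.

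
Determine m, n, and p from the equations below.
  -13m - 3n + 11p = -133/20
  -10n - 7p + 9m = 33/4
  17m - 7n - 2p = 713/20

m = 9/4, n = -1/5, p = 2

Row-reduce the augmented matrix:
R1 ← R1 / (-13).
R2 ← R2 − 9·R1.
R3 ← R3 − 17·R1.
R2 ← R2 / (-157/13).
R1 ← R1 − 3/13·R2.
R3 ← R3 + 142/13·R2.
R3 ← R3 / (1857/157).
R1 ← R1 + 131/157·R3.
R2 ← R2 + 8/157·R3.
Reading off the reduced rows gives m = 9/4, n = -1/5, p = 2.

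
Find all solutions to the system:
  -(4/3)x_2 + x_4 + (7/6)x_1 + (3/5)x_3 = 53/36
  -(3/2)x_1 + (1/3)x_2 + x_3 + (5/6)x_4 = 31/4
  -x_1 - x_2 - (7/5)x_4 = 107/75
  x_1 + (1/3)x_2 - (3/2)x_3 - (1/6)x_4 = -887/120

x_1 = -8/3, x_2 = -1, x_3 = 11/4, x_4 = 8/5

Row-reduce the augmented matrix:
R1 ← R1 / (7/6).
R2 ← R2 + 3/2·R1.
R3 ← R3 + 1·R1.
R4 ← R4 − 1·R1.
R2 ← R2 / (-29/21).
R1 ← R1 + 8/7·R2.
R3 ← R3 + 15/7·R2.
R4 ← R4 − 31/21·R2.
R3 ← R3 / (-324/145).
R1 ← R1 + 138/145·R3.
R2 ← R2 + 186/145·R3.
R4 ← R4 + 7/58·R3.
R4 ← R4 / (1877/1296).
R1 ← R1 − 397/540·R4.
R2 ← R2 − 359/540·R4.
R3 ← R3 − 1111/648·R4.
Reading off the reduced rows gives x_1 = -8/3, x_2 = -1, x_3 = 11/4, x_4 = 8/5.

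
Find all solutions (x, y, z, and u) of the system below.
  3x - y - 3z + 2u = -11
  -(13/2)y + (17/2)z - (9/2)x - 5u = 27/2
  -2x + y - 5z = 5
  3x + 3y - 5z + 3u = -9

Row-reduce:
R1 ← R1 / (3).
R2 ← R2 + 9/2·R1.
R3 ← R3 + 2·R1.
R4 ← R4 − 3·R1.
R2 ← R2 / (-8).
R1 ← R1 + 1/3·R2.
R3 ← R3 − 1/3·R2.
R4 ← R4 − 4·R2.
R3 ← R3 / (-41/6).
R1 ← R1 + 7/6·R3.
R2 ← R2 + 1/2·R3.
Row 4 reduces to 0 = 1/2, a contradiction. The system is inconsistent.

no solution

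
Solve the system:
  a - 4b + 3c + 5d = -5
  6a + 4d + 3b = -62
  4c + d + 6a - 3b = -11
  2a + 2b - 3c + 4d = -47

Row-reduce the augmented matrix:
R2 ← R2 − 6·R1.
R3 ← R3 − 6·R1.
R4 ← R4 − 2·R1.
R2 ← R2 / (27).
R1 ← R1 + 4·R2.
R3 ← R3 − 21·R2.
R4 ← R4 − 10·R2.
Swap R3 and R4.
R3 ← R3 / (-7/3).
R1 ← R1 − 1/3·R3.
R2 ← R2 + 2/3·R3.
R4 ← R4 / (-79/9).
R1 ← R1 − 5/3·R4.
R2 ← R2 + 2·R4.
R3 ← R3 + 14/9·R4.
Reading off the reduced rows gives a = -5, b = -4, c = 3, d = -5.

a = -5, b = -4, c = 3, d = -5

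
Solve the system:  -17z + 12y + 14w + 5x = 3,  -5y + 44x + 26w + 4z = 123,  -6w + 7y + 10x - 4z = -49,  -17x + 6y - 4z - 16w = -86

Row-reduce:
R1 ← R1 / (5).
R2 ← R2 − 44·R1.
R3 ← R3 − 10·R1.
R4 ← R4 + 17·R1.
R2 ← R2 / (-553/5).
R1 ← R1 − 12/5·R2.
R3 ← R3 + 17·R2.
R4 ← R4 − 234/5·R2.
R3 ← R3 / (3534/553).
R1 ← R1 + 37/553·R3.
R2 ← R2 + 768/553·R3.
R4 ← R4 − 1767/553·R3.
Rank is 3 with 4 unknowns, leaving w free.

infinitely many solutions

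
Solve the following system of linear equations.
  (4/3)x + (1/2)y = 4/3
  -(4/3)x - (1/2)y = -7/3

no solution

Row-reduce:
R1 ← R1 / (4/3).
R2 ← R2 + 4/3·R1.
Row 2 reduces to 0 = -1, a contradiction. The system is inconsistent.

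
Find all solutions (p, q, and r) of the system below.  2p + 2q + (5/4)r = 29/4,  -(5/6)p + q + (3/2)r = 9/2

Row-reduce:
R1 ← R1 / (2).
R2 ← R2 + 5/6·R1.
R2 ← R2 / (11/6).
R1 ← R1 − 1·R2.
Rank is 2 with 3 unknowns, leaving r free.

infinitely many solutions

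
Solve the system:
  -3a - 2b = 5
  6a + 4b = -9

no solution

Row-reduce:
R1 ← R1 / (-3).
R2 ← R2 − 6·R1.
Row 2 reduces to 0 = 1, a contradiction. The system is inconsistent.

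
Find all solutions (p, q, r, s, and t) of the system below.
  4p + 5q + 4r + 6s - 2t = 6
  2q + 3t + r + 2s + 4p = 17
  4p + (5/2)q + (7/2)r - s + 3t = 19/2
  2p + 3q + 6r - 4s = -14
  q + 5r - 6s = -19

Row-reduce:
R1 ← R1 / (4).
R2 ← R2 − 4·R1.
R3 ← R3 − 4·R1.
R4 ← R4 − 2·R1.
R2 ← R2 / (-3).
R1 ← R1 − 5/4·R2.
R3 ← R3 + 5/2·R2.
R4 ← R4 − 1/2·R2.
R5 ← R5 − 1·R2.
R3 ← R3 / (2).
R1 ← R1 + 1/4·R3.
R2 ← R2 − 1·R3.
R4 ← R4 − 7/2·R3.
R5 ← R5 − 4·R3.
R4 ← R4 / (-5/4).
R1 ← R1 + 5/8·R4.
R2 ← R2 − 19/6·R4.
R3 ← R3 + 11/6·R4.
Row 5 reduces to 0 = -4, a contradiction. The system is inconsistent.

no solution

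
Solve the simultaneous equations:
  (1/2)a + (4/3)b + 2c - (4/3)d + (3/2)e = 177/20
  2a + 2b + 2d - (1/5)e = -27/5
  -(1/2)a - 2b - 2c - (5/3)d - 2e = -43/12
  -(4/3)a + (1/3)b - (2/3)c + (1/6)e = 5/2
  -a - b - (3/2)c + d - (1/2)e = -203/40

a = -5/2, b = 2, c = 9/4, d = -11/5, e = 0

Row-reduce the augmented matrix:
R1 ← R1 / (1/2).
R2 ← R2 − 2·R1.
R3 ← R3 + 1/2·R1.
R4 ← R4 + 4/3·R1.
R5 ← R5 + 1·R1.
R2 ← R2 / (-10/3).
R1 ← R1 − 8/3·R2.
R3 ← R3 + 2/3·R2.
R4 ← R4 − 35/9·R2.
R5 ← R5 − 5/3·R2.
R3 ← R3 / (8/5).
R1 ← R1 + 12/5·R3.
R2 ← R2 − 12/5·R3.
R4 ← R4 + 14/3·R3.
R5 ← R5 + 3/2·R3.
R4 ← R4 / (-289/36).
R1 ← R1 + 7/2·R4.
R2 ← R2 − 9/2·R4.
R3 ← R3 + 67/24·R4.
R5 ← R5 + 35/16·R4.
R5 ← R5 / (789/2312).
R1 ← R1 + 656/1445·R5.
R2 ← R2 − 348/1445·R5.
R3 ← R3 − 4499/5780·R5.
R4 ← R4 − 327/2890·R5.
Reading off the reduced rows gives a = -5/2, b = 2, c = 9/4, d = -11/5, e = 0.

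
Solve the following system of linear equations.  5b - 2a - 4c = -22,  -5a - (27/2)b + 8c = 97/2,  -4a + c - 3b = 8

Row-reduce:
R1 ← R1 / (-2).
R2 ← R2 + 5·R1.
R3 ← R3 + 4·R1.
R2 ← R2 / (-26).
R1 ← R1 + 5/2·R2.
R3 ← R3 + 13·R2.
Row 3 reduces to 0 = 1/4, a contradiction. The system is inconsistent.

no solution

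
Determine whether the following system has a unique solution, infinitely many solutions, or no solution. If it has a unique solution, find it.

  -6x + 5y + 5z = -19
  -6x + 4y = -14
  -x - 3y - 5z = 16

Row-reduce the augmented matrix:
R1 ← R1 / (-6).
R2 ← R2 + 6·R1.
R3 ← R3 + 1·R1.
R2 ← R2 / (-1).
R1 ← R1 + 5/6·R2.
R3 ← R3 + 23/6·R2.
R3 ← R3 / (40/3).
R1 ← R1 − 10/3·R3.
R2 ← R2 − 5·R3.
Reading off the reduced rows gives x = -1, y = -5, z = 0.

x = -1, y = -5, z = 0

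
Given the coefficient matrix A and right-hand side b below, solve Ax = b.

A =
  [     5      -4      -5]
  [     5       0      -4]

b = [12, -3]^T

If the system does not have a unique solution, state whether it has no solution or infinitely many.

infinitely many solutions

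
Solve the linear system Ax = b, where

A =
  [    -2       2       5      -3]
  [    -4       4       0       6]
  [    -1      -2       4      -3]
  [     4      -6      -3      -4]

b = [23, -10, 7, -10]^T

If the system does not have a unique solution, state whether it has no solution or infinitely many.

x_1 = 2, x_2 = 4, x_3 = 2, x_4 = -3

Row-reduce the augmented matrix:
R1 ← R1 / (-2).
R2 ← R2 + 4·R1.
R3 ← R3 + 1·R1.
R4 ← R4 − 4·R1.
Swap R2 and R3.
R2 ← R2 / (-3).
R1 ← R1 + 1·R2.
R4 ← R4 + 2·R2.
R3 ← R3 / (-10).
R1 ← R1 + 3·R3.
R2 ← R2 + 1/2·R3.
R4 ← R4 − 6·R3.
R4 ← R4 / (-9/5).
R1 ← R1 + 8/5·R4.
R2 ← R2 + 1/10·R4.
R3 ← R3 + 6/5·R4.
Reading off the reduced rows gives x_1 = 2, x_2 = 4, x_3 = 2, x_4 = -3.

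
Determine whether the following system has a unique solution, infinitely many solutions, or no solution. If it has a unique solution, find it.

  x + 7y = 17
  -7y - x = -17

Row-reduce:
R2 ← R2 + 1·R1.
Rank is 1 with 2 unknowns, leaving y free.

infinitely many solutions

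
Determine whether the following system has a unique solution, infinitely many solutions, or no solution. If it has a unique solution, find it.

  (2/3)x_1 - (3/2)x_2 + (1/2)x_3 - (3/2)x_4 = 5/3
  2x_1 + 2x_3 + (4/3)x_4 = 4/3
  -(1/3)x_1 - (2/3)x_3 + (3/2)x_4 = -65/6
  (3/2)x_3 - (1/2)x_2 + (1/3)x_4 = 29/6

x_1 = -2, x_2 = 5, x_3 = 6, x_4 = -5

Row-reduce the augmented matrix:
R1 ← R1 / (2/3).
R2 ← R2 − 2·R1.
R3 ← R3 + 1/3·R1.
R2 ← R2 / (9/2).
R1 ← R1 + 9/4·R2.
R3 ← R3 + 3/4·R2.
R4 ← R4 + 1/2·R2.
R3 ← R3 / (-1/3).
R1 ← R1 − 1·R3.
R2 ← R2 − 1/9·R3.
R4 ← R4 − 14/9·R3.
R4 ← R4 / (487/54).
R1 ← R1 − 35/6·R4.
R2 ← R2 − 101/54·R4.
R3 ← R3 + 31/6·R4.
Reading off the reduced rows gives x_1 = -2, x_2 = 5, x_3 = 6, x_4 = -5.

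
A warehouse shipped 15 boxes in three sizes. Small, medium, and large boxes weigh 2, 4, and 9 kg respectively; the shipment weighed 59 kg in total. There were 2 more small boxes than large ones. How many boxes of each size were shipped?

small boxes: 3, medium boxes: 11, large boxes: 1

Let s = small boxes, m = medium boxes, l = large boxes.
  s + m + l = 15
  2s + 4m + 9l = 59
  s - l = 2
Row-reduce the augmented matrix:
R2 ← R2 − 2·R1.
R3 ← R3 − 1·R1.
R2 ← R2 / (2).
R1 ← R1 − 1·R2.
R3 ← R3 + 1·R2.
R3 ← R3 / (3/2).
R1 ← R1 + 5/2·R3.
R2 ← R2 − 7/2·R3.
Reading off the reduced rows gives s = 3, m = 11, l = 1.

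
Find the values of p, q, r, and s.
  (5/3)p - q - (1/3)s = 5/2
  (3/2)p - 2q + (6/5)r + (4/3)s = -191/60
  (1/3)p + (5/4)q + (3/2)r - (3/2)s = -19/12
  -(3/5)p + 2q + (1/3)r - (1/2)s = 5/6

p = 5/2, q = 5/3, r = -3, s = 0

Row-reduce the augmented matrix:
R1 ← R1 / (5/3).
R2 ← R2 − 3/2·R1.
R3 ← R3 − 1/3·R1.
R4 ← R4 + 3/5·R1.
R2 ← R2 / (-11/10).
R1 ← R1 + 3/5·R2.
R3 ← R3 − 29/20·R2.
R4 ← R4 − 41/25·R2.
R3 ← R3 / (339/110).
R1 ← R1 + 36/55·R3.
R2 ← R2 + 12/11·R3.
R4 ← R4 − 1751/825·R3.
R4 ← R4 / (20129/15255).
R1 ← R1 + 106/113·R4.
R2 ← R2 + 139/113·R4.
R3 ← R3 − 475/2034·R4.
Reading off the reduced rows gives p = 5/2, q = 5/3, r = -3, s = 0.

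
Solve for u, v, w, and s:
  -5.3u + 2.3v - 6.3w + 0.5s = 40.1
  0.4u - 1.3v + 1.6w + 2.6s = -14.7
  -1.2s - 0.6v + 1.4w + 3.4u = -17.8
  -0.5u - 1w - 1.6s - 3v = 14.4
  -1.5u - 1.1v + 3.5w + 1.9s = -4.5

u = -6, v = -1, w = -2, s = -4

Row-reduce the augmented matrix:
R1 ← R1 / (-53/10).
R2 ← R2 − 2/5·R1.
R3 ← R3 − 17/5·R1.
R4 ← R4 + 1/2·R1.
R5 ← R5 + 3/2·R1.
R2 ← R2 / (-597/530).
R1 ← R1 + 23/53·R2.
R3 ← R3 − 232/265·R2.
R4 ← R4 + 341/106·R2.
R5 ← R5 + 464/265·R2.
R3 ← R3 / (-5276/2985).
R1 ← R1 − 451/597·R3.
R2 ← R2 + 596/597·R3.
R4 ← R4 + 4319/1194·R3.
R5 ← R5 − 10552/2985·R3.
R4 ← R4 / (-610781/52760).
R1 ← R1 + 3219/5276·R4.
R2 ← R2 + 3961/1319·R4.
R3 ← R3 + 3495/5276·R4.
R5 reduces to 0 = 0, so the extra equation is consistent.
Reading off the reduced rows gives u = -6, v = -1, w = -2, s = -4.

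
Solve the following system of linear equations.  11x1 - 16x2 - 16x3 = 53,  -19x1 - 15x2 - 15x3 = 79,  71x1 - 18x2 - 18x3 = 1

Row-reduce:
R1 ← R1 / (11).
R2 ← R2 + 19·R1.
R3 ← R3 − 71·R1.
R2 ← R2 / (-469/11).
R1 ← R1 + 16/11·R2.
R3 ← R3 − 938/11·R2.
Rank is 2 with 3 unknowns, leaving x3 free.

infinitely many solutions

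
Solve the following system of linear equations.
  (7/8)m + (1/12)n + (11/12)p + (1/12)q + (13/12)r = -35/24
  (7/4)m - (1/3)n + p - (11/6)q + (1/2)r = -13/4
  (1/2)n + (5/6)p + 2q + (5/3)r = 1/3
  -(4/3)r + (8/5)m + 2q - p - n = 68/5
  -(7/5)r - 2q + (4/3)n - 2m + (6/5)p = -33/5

Row-reduce:
R1 ← R1 / (7/8).
R2 ← R2 − 7/4·R1.
R4 ← R4 − 8/5·R1.
R5 ← R5 + 2·R1.
R2 ← R2 / (-1/2).
R1 ← R1 − 2/21·R2.
R3 ← R3 − 1/2·R2.
R4 ← R4 + 121/105·R2.
R5 ← R5 − 32/21·R2.
Swap R3 and R4.
R3 ← R3 / (-34/45).
R1 ← R1 − 8/9·R3.
R2 ← R2 − 5/3·R3.
R5 ← R5 − 34/45·R3.
Swap R4 and R5.
R4 ← R4 / (-152/105).
R1 ← R1 − 870/119·R4.
R2 ← R2 − 2171/119·R4.
R3 ← R3 + 1017/119·R4.
Rank is 4 with 5 unknowns, leaving r free.

infinitely many solutions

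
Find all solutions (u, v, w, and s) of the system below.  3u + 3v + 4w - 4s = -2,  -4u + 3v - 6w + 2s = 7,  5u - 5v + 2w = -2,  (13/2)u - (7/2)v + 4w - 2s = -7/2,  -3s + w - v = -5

Row-reduce:
R1 ← R1 / (3).
R2 ← R2 + 4·R1.
R3 ← R3 − 5·R1.
R4 ← R4 − 13/2·R1.
R2 ← R2 / (7).
R1 ← R1 − 1·R2.
R3 ← R3 + 10·R2.
R4 ← R4 + 10·R2.
R5 ← R5 + 1·R2.
R3 ← R3 / (-118/21).
R1 ← R1 − 10/7·R3.
R2 ← R2 + 2/21·R3.
R4 ← R4 + 118/21·R3.
R5 ← R5 − 19/21·R3.
Swap R4 and R5.
R4 ← R4 / (-187/59).
R1 ← R1 + 22/59·R4.
R2 ← R2 + 30/59·R4.
R3 ← R3 + 20/59·R4.
Row 5 reduces to 0 = -1/2, a contradiction. The system is inconsistent.

no solution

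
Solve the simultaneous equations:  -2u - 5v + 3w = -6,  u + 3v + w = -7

infinitely many solutions

Row-reduce:
R1 ← R1 / (-2).
R2 ← R2 − 1·R1.
R2 ← R2 / (1/2).
R1 ← R1 − 5/2·R2.
Rank is 2 with 3 unknowns, leaving w free.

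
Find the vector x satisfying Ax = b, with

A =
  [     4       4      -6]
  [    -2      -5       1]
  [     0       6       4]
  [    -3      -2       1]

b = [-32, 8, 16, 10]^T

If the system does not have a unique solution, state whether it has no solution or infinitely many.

x_1 = -2, x_2 = 0, x_3 = 4

Row-reduce the augmented matrix:
R1 ← R1 / (4).
R2 ← R2 + 2·R1.
R4 ← R4 + 3·R1.
R2 ← R2 / (-3).
R1 ← R1 − 1·R2.
R3 ← R3 − 6·R2.
R4 ← R4 − 1·R2.
Swap R3 and R4.
R3 ← R3 / (-25/6).
R1 ← R1 + 13/6·R3.
R2 ← R2 − 2/3·R3.
R4 reduces to 0 = 0, so the extra equation is consistent.
Reading off the reduced rows gives x_1 = -2, x_2 = 0, x_3 = 4.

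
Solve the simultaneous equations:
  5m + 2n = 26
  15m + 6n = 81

Row-reduce:
R1 ← R1 / (5).
R2 ← R2 − 15·R1.
Row 2 reduces to 0 = 3, a contradiction. The system is inconsistent.

no solution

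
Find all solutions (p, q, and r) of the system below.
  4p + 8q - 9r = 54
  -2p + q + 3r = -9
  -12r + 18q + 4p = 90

infinitely many solutions

Row-reduce:
R1 ← R1 / (4).
R2 ← R2 + 2·R1.
R3 ← R3 − 4·R1.
R2 ← R2 / (5).
R1 ← R1 − 2·R2.
R3 ← R3 − 10·R2.
Rank is 2 with 3 unknowns, leaving r free.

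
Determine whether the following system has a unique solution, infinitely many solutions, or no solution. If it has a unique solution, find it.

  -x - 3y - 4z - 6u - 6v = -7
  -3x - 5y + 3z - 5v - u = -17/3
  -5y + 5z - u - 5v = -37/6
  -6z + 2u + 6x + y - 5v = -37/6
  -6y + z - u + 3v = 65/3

Row-reduce the augmented matrix:
R1 ← R1 / (-1).
R2 ← R2 + 3·R1.
R4 ← R4 − 6·R1.
R2 ← R2 / (4).
R1 ← R1 − 3·R2.
R3 ← R3 + 5·R2.
R4 ← R4 + 17·R2.
R5 ← R5 + 6·R2.
R3 ← R3 / (95/4).
R1 ← R1 + 29/4·R3.
R2 ← R2 − 15/4·R3.
R4 ← R4 − 135/4·R3.
R5 ← R5 − 47/2·R3.
R4 ← R4 / (180/19).
R1 ← R1 + 54/95·R4.
R2 ← R2 − 20/19·R4.
R3 ← R3 − 81/95·R4.
R5 ← R5 − 424/95·R4.
R5 ← R5 / (914/75).
R1 ← R1 + 21/50·R5.
R2 ← R2 − 5/3·R5.
R3 ← R3 − 63/100·R5.
R4 ← R4 + 11/60·R5.
Reading off the reduced rows gives x = 1/2, y = -5/2, z = -1, u = 1/3, v = 8/3.

x = 1/2, y = -5/2, z = -1, u = 1/3, v = 8/3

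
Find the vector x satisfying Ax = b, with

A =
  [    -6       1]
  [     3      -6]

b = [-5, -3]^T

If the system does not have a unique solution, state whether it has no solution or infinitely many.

x_1 = 1, x_2 = 1

Row-reduce the augmented matrix:
R1 ← R1 / (-6).
R2 ← R2 − 3·R1.
R2 ← R2 / (-11/2).
R1 ← R1 + 1/6·R2.
Reading off the reduced rows gives x_1 = 1, x_2 = 1.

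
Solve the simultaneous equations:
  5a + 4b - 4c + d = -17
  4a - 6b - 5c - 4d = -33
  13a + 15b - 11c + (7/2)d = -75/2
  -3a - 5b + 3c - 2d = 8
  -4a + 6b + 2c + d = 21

no solution

Row-reduce:
R1 ← R1 / (5).
R2 ← R2 − 4·R1.
R3 ← R3 − 13·R1.
R4 ← R4 + 3·R1.
R5 ← R5 + 4·R1.
R2 ← R2 / (-46/5).
R1 ← R1 − 4/5·R2.
R3 ← R3 − 23/5·R2.
R4 ← R4 + 13/5·R2.
R5 ← R5 − 46/5·R2.
R3 ← R3 / (-3/2).
R1 ← R1 + 22/23·R3.
R2 ← R2 − 9/46·R3.
R4 ← R4 − 51/46·R3.
R5 ← R5 + 3·R3.
R4 ← R4 / (-53/46).
R1 ← R1 − 17/23·R4.
R2 ← R2 − 15/46·R4.
R3 ← R3 − 1·R4.
Row 5 reduces to 0 = -6, a contradiction. The system is inconsistent.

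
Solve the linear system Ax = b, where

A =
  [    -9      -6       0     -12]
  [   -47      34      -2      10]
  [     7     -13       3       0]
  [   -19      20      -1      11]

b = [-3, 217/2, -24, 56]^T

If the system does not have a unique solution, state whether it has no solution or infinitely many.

Row-reduce:
R1 ← R1 / (-9).
R2 ← R2 + 47·R1.
R3 ← R3 − 7·R1.
R4 ← R4 + 19·R1.
R2 ← R2 / (196/3).
R1 ← R1 − 2/3·R2.
R3 ← R3 + 53/3·R2.
R4 ← R4 − 98/3·R2.
R3 ← R3 / (241/98).
R1 ← R1 − 1/49·R3.
R2 ← R2 + 3/98·R3.
Row 4 reduces to 0 = 1/4, a contradiction. The system is inconsistent.

no solution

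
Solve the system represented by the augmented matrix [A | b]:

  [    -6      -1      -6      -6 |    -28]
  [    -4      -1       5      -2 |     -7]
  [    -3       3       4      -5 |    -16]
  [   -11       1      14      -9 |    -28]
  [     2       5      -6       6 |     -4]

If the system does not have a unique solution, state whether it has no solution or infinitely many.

no solution

Row-reduce:
R1 ← R1 / (-6).
R2 ← R2 + 4·R1.
R3 ← R3 + 3·R1.
R4 ← R4 + 11·R1.
R5 ← R5 − 2·R1.
R2 ← R2 / (-1/3).
R1 ← R1 − 1/6·R2.
R3 ← R3 − 7/2·R2.
R4 ← R4 − 17/6·R2.
R5 ← R5 − 14/3·R2.
R3 ← R3 / (203/2).
R1 ← R1 − 11/2·R3.
R2 ← R2 + 27·R3.
R4 ← R4 − 203/2·R3.
R5 ← R5 − 118·R3.
Swap R4 and R5.
R4 ← R4 / (2012/203).
R1 ← R1 − 197/203·R4.
R2 ← R2 + 192/203·R4.
R3 ← R3 − 38/203·R4.
Row 5 reduces to 0 = 2, a contradiction. The system is inconsistent.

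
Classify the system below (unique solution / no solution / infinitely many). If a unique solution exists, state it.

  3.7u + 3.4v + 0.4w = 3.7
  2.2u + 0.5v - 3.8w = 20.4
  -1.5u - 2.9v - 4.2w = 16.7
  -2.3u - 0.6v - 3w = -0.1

u = 5, v = -4, w = -3

Row-reduce the augmented matrix:
R1 ← R1 / (37/10).
R2 ← R2 − 11/5·R1.
R3 ← R3 + 3/2·R1.
R4 ← R4 + 23/10·R1.
R2 ← R2 / (-563/370).
R1 ← R1 − 34/37·R2.
R3 ← R3 + 563/370·R2.
R4 ← R4 − 56/37·R2.
Swap R3 and R4.
R3 ← R3 / (-19051/2815).
R1 ← R1 + 1312/563·R3.
R2 ← R2 − 1494/563·R3.
R4 reduces to 0 = 0, so the extra equation is consistent.
Reading off the reduced rows gives u = 5, v = -4, w = -3.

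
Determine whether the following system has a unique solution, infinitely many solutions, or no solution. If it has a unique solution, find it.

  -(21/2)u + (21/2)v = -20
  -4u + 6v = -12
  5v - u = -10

no solution

Row-reduce:
R1 ← R1 / (-21/2).
R2 ← R2 + 4·R1.
R3 ← R3 + 1·R1.
R2 ← R2 / (2).
R1 ← R1 + 1·R2.
R3 ← R3 − 4·R2.
Row 3 reduces to 0 = 2/3, a contradiction. The system is inconsistent.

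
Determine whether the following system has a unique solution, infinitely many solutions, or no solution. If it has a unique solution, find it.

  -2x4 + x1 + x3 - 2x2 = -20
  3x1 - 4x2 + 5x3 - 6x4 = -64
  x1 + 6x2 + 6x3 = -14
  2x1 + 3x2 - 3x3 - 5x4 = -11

x1 = -2, x2 = 2, x3 = -4, x4 = 5

Row-reduce the augmented matrix:
R2 ← R2 − 3·R1.
R3 ← R3 − 1·R1.
R4 ← R4 − 2·R1.
R2 ← R2 / (2).
R1 ← R1 + 2·R2.
R3 ← R3 − 8·R2.
R4 ← R4 − 7·R2.
R3 ← R3 / (-3).
R1 ← R1 − 3·R3.
R2 ← R2 − 1·R3.
R4 ← R4 + 12·R3.
R4 ← R4 / (-9).
R2 ← R2 − 2/3·R4.
R3 ← R3 + 2/3·R4.
Reading off the reduced rows gives x1 = -2, x2 = 2, x3 = -4, x4 = 5.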